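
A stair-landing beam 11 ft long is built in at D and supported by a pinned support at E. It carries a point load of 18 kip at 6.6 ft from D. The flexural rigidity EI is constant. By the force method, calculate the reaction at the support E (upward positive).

R_E = 7.776 kip

Take the reaction at E as the redundant and release it; the primary structure is a cantilever fixed at D.
Downward deflection at the released point E due to the loads:
  point load 18 at a = 6.6: Pa²(3L − a)/(6EI) = 3450/EI
Tip deflection under a unit load at E: L³/(3EI) = 443.7/EI.
The prop prevents deflection at E: R_E = δ_0/δ_{EE} = 3450/443.7 = 7.776 kip.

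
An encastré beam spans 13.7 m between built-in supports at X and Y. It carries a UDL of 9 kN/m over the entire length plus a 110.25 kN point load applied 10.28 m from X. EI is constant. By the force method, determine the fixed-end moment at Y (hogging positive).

M_Y = 353.1 kN·m

Take the two fixed-end moments M_X, M_Y as redundants; the released structure is the simple span XY.
End rotations of the released simple span under the applied load (×1/EI):
  at X: UDL 9: wL³/(24EI) = 964.3/EI
  at Y: UDL 9: wL³/(24EI) = 964.3/EI
  at X: point load 110.25 at a = 10.28: Pab(L + b)/(6LEI) = 807.3/EI
  at Y: point load 110.25 at a = 10.28: Pab(L + a)/(6LEI) = 1131/EI
  θ_X0 = 1772/EI,  θ_Y0 = 2095/EI
Flexibility coefficients: a unit moment at one end gives L/(3EI) there and L/(6EI) at the far end, so f₁₁ = f₂₂ = 4.567/EI and f₁₂ = f₂₁ = 2.283/EI.
Compatibility — zero rotation at each built-in end:
  4.567 M_X + 2.283 M_Y = 1772
  2.283 M_X + 4.567 M_Y = 2095
Solving the pair gives M_X = 211.4 kN·m and M_Y = 353.1 kN·m (hogging).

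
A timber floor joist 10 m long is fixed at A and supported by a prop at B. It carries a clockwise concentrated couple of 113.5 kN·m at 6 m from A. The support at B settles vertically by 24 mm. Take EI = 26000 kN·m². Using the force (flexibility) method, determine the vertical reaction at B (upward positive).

R_B = 12.43 kN

Release the roller at B. Primary structure: cantilever fixed at A.
Free-end deflection of the primary structure under the applied loading (downward +):
  clockwise couple 113.5 at a = 6: M₀a(2L − a)/(2EI) = 4767/EI
Tip deflection under a unit load at B: L³/(3EI) = 333.3/EI.
With EI = 26000 kN·m²: δ_0 = 0.18335 m and δ_{BB} = 0.012821 m/kN.
Compatibility — the beam at B must follow the support down by 0.024 m: δ_0 − R_B·δ_{BB} = 0.024, so R_B = (0.18335 − 0.024)/0.012821 = 12.43 kN.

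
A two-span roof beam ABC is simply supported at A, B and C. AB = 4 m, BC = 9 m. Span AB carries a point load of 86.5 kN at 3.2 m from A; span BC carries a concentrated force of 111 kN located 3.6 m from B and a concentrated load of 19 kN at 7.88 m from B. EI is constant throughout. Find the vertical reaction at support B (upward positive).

R_B = 194.3 kN

Release continuity at B by inserting a hinge; the redundant is the internal moment M_B. The primary structure is two simply-supported spans AB and BC.
Rotations at B on the released spans (each span's end-slope, ×1/EI):
  span AB: point load 86.5 at a = 3.2: Pab(L + a)/(6LEI) = 66.43/EI
  span BC: point load 111 at a = 3.6: Pab(L + b)/(6LEI) = 575.4/EI
  span BC: point load 19 at a = 7.88: Pab(L + b)/(6LEI) = 31.43/EI
  relative rotation θ_0 = (66.43 + 606.8)/EI = 673.3/EI
A unit hogging moment at B produces rotation L₁/(3EI) + L₂/(3EI) = 4.333/EI.
Slope continuity at B: θ_0 = M_B·4.333/EI, so M_B = 673.3/4.333 = 155.4 kN·m (hogging).
Span AB, ΣM about A with M_B applied at B: R_B^{AB}·4 = 276.8 + 155.4, so R_B^{AB} = 108 kN and R_A = 86.5 − 108 = -21.54 kN.
Span BC, ΣM about C: R_B^{BC}·9 = 620.7 + 155.4, so R_B^{BC} = 86.23 kN and R_C = 130 − 86.23 = 43.77 kN.
R_B = 108 + 86.23 = 194.3 kN.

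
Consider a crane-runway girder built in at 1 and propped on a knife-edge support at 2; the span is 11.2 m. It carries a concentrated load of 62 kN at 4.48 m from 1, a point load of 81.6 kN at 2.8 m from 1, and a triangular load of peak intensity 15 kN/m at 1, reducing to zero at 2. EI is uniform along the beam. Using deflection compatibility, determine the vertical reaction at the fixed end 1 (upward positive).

R_1 = 190.9 kN

Remove the prop at 2; the released (primary) structure is a cantilever built in at 1.
Free-end deflection of the primary structure under the applied loading (downward +):
  point load 62 at a = 4.48: Pa²(3L − a)/(6EI) = 6039/EI
  point load 81.6 at a = 2.8: Pa²(3L − a)/(6EI) = 3284/EI
  triangular load, peak 15 at the fixed end: w₀L⁴/(30EI) = 7868/EI
  δ_0 = 17191/EI
Flexibility coefficient — unit upward force at 2: δ_{22} = L³/(3EI) = 468.3/EI.
The prop prevents deflection at 2: R_2 = δ_0/δ_{22} = 17191/468.3 = 36.71 kN.
Vertical equilibrium: R_1 = ΣP − R_2 = 227.6 − 36.71 = 190.9 kN.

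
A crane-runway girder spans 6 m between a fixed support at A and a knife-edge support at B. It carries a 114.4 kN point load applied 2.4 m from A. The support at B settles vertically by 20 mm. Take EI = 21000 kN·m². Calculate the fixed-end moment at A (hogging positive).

M_A = 166.8 kN·m

Release the roller at B. Primary structure: cantilever fixed at A.
Free-end deflection of the primary structure under the applied loading (downward +):
  point load 114.4 at a = 2.4: Pa²(3L − a)/(6EI) = 1713/EI
Flexibility coefficient — unit upward force at B: δ_{BB} = L³/(3EI) = 72/EI.
With EI = 21000 kN·m²: δ_0 = 0.081584 m and δ_{BB} = 0.003429 m/kN.
Compatibility — the beam at B must follow the support down by 0.02 m: δ_0 − R_B·δ_{BB} = 0.02, so R_B = (0.081584 − 0.02)/0.003429 = 17.96 kN.
Moment equilibrium about A: M_A = Σ(load moments about A) − R_B·L = 274.6 − 17.96×6 = 166.8 kN·m.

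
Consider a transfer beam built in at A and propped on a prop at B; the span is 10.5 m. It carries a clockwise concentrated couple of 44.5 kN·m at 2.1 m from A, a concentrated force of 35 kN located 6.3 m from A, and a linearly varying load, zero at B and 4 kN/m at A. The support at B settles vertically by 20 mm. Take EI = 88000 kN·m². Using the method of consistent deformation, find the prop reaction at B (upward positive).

Release the roller at B. Primary structure: cantilever fixed at A.
Free-end deflection of the primary structure under the applied loading (downward +):
  clockwise couple 44.5 at a = 2.1: M₀a(2L − a)/(2EI) = 883.1/EI
  point load 35 at a = 6.3: Pa²(3L − a)/(6EI) = 5834/EI
  triangular load, peak 4 at the fixed end: w₀L⁴/(30EI) = 1621/EI
  δ_0 = 8338/EI
Tip deflection under a unit load at B: L³/(3EI) = 385.9/EI.
With EI = 88000 kN·m²: δ_0 = 0.094752 m and δ_{BB} = 0.004385 m/kN.
Compatibility — the beam at B must follow the support down by 0.02 m: δ_0 − R_B·δ_{BB} = 0.02, so R_B = (0.094752 − 0.02)/0.004385 = 17.05 kN.

R_B = 17.05 kN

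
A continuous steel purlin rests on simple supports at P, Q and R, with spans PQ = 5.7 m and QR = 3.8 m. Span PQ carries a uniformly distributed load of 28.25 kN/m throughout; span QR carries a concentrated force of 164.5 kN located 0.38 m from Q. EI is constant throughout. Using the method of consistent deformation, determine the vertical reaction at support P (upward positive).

R_P = 64.69 kN

Take M_Q as the redundant. Released structure: two simple spans PQ and QR with a hinge at Q.
Discontinuity in slope at Q on the released structure — sum the simple-span end rotations:
  span PQ: UDL 28.25: wL³/(24EI) = 218/EI
  span QR: point load 164.5 at a = 0.38: Pab(L + b)/(6LEI) = 67.7/EI
  relative rotation θ_0 = (218 + 67.7)/EI = 285.7/EI
A unit hogging moment at Q produces rotation L₁/(3EI) + L₂/(3EI) = 3.167/EI.
Compatibility: M_Q·(L₁+L₂)/(3EI) = θ_0, giving M_Q = 90.22 kN·m (hogging).
Span PQ, ΣM about P with M_Q applied at Q: R_Q^{PQ}·5.7 = 458.9 + 90.22, so R_Q^{PQ} = 96.34 kN and R_P = 161 − 96.34 = 64.69 kN.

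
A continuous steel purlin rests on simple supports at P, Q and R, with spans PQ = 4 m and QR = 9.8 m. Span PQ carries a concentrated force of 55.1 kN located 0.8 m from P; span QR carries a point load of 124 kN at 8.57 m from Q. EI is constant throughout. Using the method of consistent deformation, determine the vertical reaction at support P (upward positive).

R_P = 29.22 kN

Insert a hinge at Q; M_Q is the redundant, and each span becomes simply supported.
End slopes at the hinge Q, treating each span as simply supported:
  span PQ: point load 55.1 at a = 0.8: Pab(L + a)/(6LEI) = 28.21/EI
  span QR: point load 124 at a = 8.57: Pab(L + b)/(6LEI) = 245.2/EI
  relative rotation θ_0 = (28.21 + 245.2)/EI = 273.4/EI
A unit hogging moment at Q produces rotation L₁/(3EI) + L₂/(3EI) = 4.6/EI.
Slope continuity at Q: θ_0 = M_Q·4.6/EI, so M_Q = 273.4/4.6 = 59.44 kN·m (hogging).
Span PQ, ΣM about P with M_Q applied at Q: R_Q^{PQ}·4 = 44.08 + 59.44, so R_Q^{PQ} = 25.88 kN and R_P = 55.1 − 25.88 = 29.22 kN.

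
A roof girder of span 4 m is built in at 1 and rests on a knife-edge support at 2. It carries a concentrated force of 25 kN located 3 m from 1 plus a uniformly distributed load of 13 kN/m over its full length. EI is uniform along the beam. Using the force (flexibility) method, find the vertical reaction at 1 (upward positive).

R_1 = 41.68 kN

Remove the prop at 2; the released (primary) structure is a cantilever built in at 1.
Primary-structure tip deflection at 2 by superposition:
  point load 25 at a = 3: Pa²(3L − a)/(6EI) = 337.5/EI
  UDL 13: wL⁴/(8EI) = 416/EI
  δ_0 = 753.5/EI
Tip deflection under a unit load at 2: L³/(3EI) = 21.33/EI.
The prop prevents deflection at 2: R_2 = δ_0/δ_{22} = 753.5/21.33 = 35.32 kN.
Vertical equilibrium: R_1 = ΣP − R_2 = 77 − 35.32 = 41.68 kN.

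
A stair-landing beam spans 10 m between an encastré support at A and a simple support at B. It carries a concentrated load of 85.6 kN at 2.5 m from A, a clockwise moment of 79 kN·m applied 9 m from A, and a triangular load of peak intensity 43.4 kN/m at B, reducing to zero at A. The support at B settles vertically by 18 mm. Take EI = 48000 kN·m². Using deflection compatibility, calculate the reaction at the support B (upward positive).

Release the roller at B. Primary structure: cantilever fixed at A.
Downward deflection at the released point B due to the loads:
  point load 85.6 at a = 2.5: Pa²(3L − a)/(6EI) = 2452/EI
  clockwise couple 79 at a = 9: M₀a(2L − a)/(2EI) = 3910/EI
  triangular load, peak 43.4 at the free end: 11w₀L⁴/(120EI) = 39783/EI
  δ_0 = 46146/EI
Tip deflection under a unit load at B: L³/(3EI) = 333.3/EI.
With EI = 48000 kN·m²: δ_0 = 0.96137 m and δ_{BB} = 0.006944 m/kN.
Compatibility — the beam at B must follow the support down by 0.018 m: δ_0 − R_B·δ_{BB} = 0.018, so R_B = (0.96137 − 0.018)/0.006944 = 135.8 kN.

R_B = 135.8 kN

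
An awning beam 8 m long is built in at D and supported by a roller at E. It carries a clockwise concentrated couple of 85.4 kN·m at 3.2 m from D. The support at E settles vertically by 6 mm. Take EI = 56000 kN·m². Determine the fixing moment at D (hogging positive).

M_D = 19.17 kN·m

Take the reaction at E as the redundant and release it; the primary structure is a cantilever fixed at D.
Deflection at E on the released cantilever, summing each load's contribution:
  clockwise couple 85.4 at a = 3.2: M₀a(2L − a)/(2EI) = 1749/EI
Flexibility coefficient — unit upward force at E: δ_{EE} = L³/(3EI) = 170.7/EI.
With EI = 56000 kN·m²: δ_0 = 0.031232 m and δ_{EE} = 0.003048 m/kN.
Compatibility — the beam at E must follow the support down by 0.006 m: δ_0 − R_E·δ_{EE} = 0.006, so R_E = (0.031232 − 0.006)/0.003048 = 8.279 kN.
Moment equilibrium about D: M_D = Σ(load moments about D) − R_E·L = 85.4 − 8.279×8 = 19.17 kN·m.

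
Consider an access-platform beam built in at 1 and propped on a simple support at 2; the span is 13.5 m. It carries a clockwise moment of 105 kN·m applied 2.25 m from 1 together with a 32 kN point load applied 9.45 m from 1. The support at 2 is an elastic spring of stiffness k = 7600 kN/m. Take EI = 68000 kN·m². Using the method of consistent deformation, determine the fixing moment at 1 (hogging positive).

M_1 = 119 kN·m

Choose R_2 as the redundant. The primary structure is the cantilever fixed at 1.
Deflection at 2 on the released cantilever, summing each load's contribution:
  clockwise couple 105 at a = 2.25: M₀a(2L − a)/(2EI) = 2924/EI
  point load 32 at a = 9.45: Pa²(3L − a)/(6EI) = 14788/EI
  δ_0 = 17712/EI
Tip deflection under a unit load at 2: L³/(3EI) = 820.1/EI.
With EI = 68000 kN·m²: δ_0 = 0.26047 m and δ_{22} = 0.012061 m/kN.
Compatibility — the spring shortens by R_2/k under the reaction it provides: δ_0 − R_2·δ_{22} = R_2/k. With 1/k = 0.000132 m/kN, R_2 = δ_0 / (δ_{22} + 1/k) = 0.26047 / (0.012061 + 0.000132) = 21.36 kN.
Moment equilibrium about 1: M_1 = Σ(load moments about 1) − R_2·L = 407.4 − 21.36×13.5 = 119 kN·m.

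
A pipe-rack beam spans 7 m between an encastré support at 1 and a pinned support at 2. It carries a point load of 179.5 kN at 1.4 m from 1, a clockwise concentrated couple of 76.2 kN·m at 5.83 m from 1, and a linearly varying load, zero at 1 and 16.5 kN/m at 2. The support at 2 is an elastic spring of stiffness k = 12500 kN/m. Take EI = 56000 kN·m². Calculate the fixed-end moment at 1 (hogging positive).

Take the reaction at 2 as the redundant and release it; the primary structure is a cantilever fixed at 1.
Free-end deflection of the primary structure under the applied loading (downward +):
  point load 179.5 at a = 1.4: Pa²(3L − a)/(6EI) = 1149/EI
  clockwise couple 76.2 at a = 5.83: M₀a(2L − a)/(2EI) = 1815/EI
  triangular load, peak 16.5 at the free end: 11w₀L⁴/(120EI) = 3632/EI
  δ_0 = 6596/EI
Flexibility coefficient — unit upward force at 2: δ_{22} = L³/(3EI) = 114.3/EI.
With EI = 56000 kN·m²: δ_0 = 0.11778 m and δ_{22} = 0.002042 m/kN.
Compatibility — the spring shortens by R_2/k under the reaction it provides: δ_0 − R_2·δ_{22} = R_2/k. With 1/k = 0.00008 m/kN, R_2 = δ_0 / (δ_{22} + 1/k) = 0.11778 / (0.002042 + 0.00008) = 55.51 kN.
Moment equilibrium about 1: M_1 = Σ(load moments about 1) − R_2·L = 597 − 55.51×7 = 208.4 kN·m.

M_1 = 208.4 kN·m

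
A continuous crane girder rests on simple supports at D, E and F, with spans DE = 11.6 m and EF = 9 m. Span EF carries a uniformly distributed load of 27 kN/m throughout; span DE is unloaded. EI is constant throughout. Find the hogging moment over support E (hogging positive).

M_E = 119.4 kN·m

Insert a hinge at E; M_E is the redundant, and each span becomes simply supported.
End slopes at the hinge E, treating each span as simply supported:
  span EF: UDL 27: wL³/(24EI) = 820.1/EI
  relative rotation θ_0 = (0 + 820.1)/EI = 820.1/EI
A unit hogging moment at E produces rotation L₁/(3EI) + L₂/(3EI) = 6.867/EI.
Compatibility: M_E·(L₁+L₂)/(3EI) = θ_0, giving M_E = 119.4 kN·m (hogging).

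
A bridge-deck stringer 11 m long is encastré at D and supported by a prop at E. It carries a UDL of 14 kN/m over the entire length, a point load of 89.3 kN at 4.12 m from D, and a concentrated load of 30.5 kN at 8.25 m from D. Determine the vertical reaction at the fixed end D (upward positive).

Remove the prop at E; the released (primary) structure is a cantilever built in at D.
Downward deflection at the released point E due to the loads:
  UDL 14: wL⁴/(8EI) = 25622/EI
  point load 89.3 at a = 4.12: Pa²(3L − a)/(6EI) = 7296/EI
  point load 30.5 at a = 8.25: Pa²(3L − a)/(6EI) = 8563/EI
  δ_0 = 41481/EI
Tip deflection under a unit load at E: L³/(3EI) = 443.7/EI.
The prop prevents deflection at E: R_E = δ_0/δ_{EE} = 41481/443.7 = 93.5 kN.
Vertical equilibrium: R_D = ΣP − R_E = 273.8 − 93.5 = 180.3 kN.

R_D = 180.3 kN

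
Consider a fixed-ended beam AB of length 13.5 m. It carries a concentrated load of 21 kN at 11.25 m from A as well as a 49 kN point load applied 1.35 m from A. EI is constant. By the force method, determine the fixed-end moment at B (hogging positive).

M_B = 38.77 kN·m

Take the two fixed-end moments M_A, M_B as redundants; the released structure is the simple span AB.
End rotations of the released simple span under the applied load (×1/EI):
  at A: point load 21 at a = 11.25: Pab(L + b)/(6LEI) = 103.4/EI
  at B: point load 21 at a = 11.25: Pab(L + a)/(6LEI) = 162.4/EI
  at A: point load 49 at a = 1.35: Pab(L + b)/(6LEI) = 254.5/EI
  at B: point load 49 at a = 1.35: Pab(L + a)/(6LEI) = 147.3/EI
  θ_A0 = 357.9/EI,  θ_B0 = 309.8/EI
Flexibility coefficients: a unit moment at one end gives L/(3EI) there and L/(6EI) at the far end, so f₁₁ = f₂₂ = 4.5/EI and f₁₂ = f₂₁ = 2.25/EI.
Compatibility — zero rotation at each built-in end:
  4.5 M_A + 2.25 M_B = 357.9
  2.25 M_A + 4.5 M_B = 309.8
Solving the pair gives M_A = 60.14 kN·m and M_B = 38.77 kN·m (hogging).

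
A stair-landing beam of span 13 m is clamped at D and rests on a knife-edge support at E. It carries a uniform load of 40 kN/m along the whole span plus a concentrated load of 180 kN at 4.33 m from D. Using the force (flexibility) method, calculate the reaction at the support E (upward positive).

Take the reaction at E as the redundant and release it; the primary structure is a cantilever fixed at D.
Free-end deflection of the primary structure under the applied loading (downward +):
  UDL 40: wL⁴/(8EI) = 142805/EI
  point load 180 at a = 4.33: Pa²(3L − a)/(6EI) = 19501/EI
  δ_0 = 162306/EI
Tip deflection under a unit load at E: L³/(3EI) = 732.3/EI.
Compatibility at E: δ_0 − R_E·δ_{EE} = 0, so R_E = 162306/732.3 = 221.6 kN.

R_E = 221.6 kN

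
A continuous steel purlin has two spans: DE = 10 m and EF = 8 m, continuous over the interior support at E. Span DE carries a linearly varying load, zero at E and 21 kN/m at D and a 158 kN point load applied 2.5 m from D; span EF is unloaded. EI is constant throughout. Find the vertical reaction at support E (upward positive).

Release continuity at E by inserting a hinge; the redundant is the internal moment M_E. The primary structure is two simply-supported spans DE and EF.
Discontinuity in slope at E on the released structure — sum the simple-span end rotations:
  span DE: triangular load, peak 21: 7w₀L³/(360EI) = 408.3/EI
  span DE: point load 158 at a = 2.5: Pab(L + a)/(6LEI) = 617.2/EI
  relative rotation θ_0 = (1026 + 0)/EI = 1026/EI
A unit hogging moment at E produces rotation L₁/(3EI) + L₂/(3EI) = 6/EI.
Slope continuity at E: θ_0 = M_E·6/EI, so M_E = 1026/6 = 170.9 kN·m (hogging).
Span DE, ΣM about D with M_E applied at E: R_E^{DE}·10 = 745 + 170.9, so R_E^{DE} = 91.59 kN and R_D = 263 − 91.59 = 171.4 kN.
Span EF, ΣM about F: R_E^{EF}·8 = 0 + 170.9, so R_E^{EF} = 21.37 kN and R_F = 0 − 21.37 = -21.37 kN.
R_E = 91.59 + 21.37 = 113 kN.

R_E = 113 kN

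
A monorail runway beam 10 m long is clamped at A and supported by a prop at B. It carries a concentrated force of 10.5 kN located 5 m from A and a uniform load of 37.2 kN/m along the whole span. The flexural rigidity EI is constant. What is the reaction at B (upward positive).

R_B = 142.8 kN

Take the reaction at B as the redundant and release it; the primary structure is a cantilever fixed at A.
Deflection at B on the released cantilever, summing each load's contribution:
  point load 10.5 at a = 5: Pa²(3L − a)/(6EI) = 1094/EI
  UDL 37.2: wL⁴/(8EI) = 46500/EI
  δ_0 = 47594/EI
Tip deflection under a unit load at B: L³/(3EI) = 333.3/EI.
Compatibility at B: δ_0 − R_B·δ_{BB} = 0, so R_B = 47594/333.3 = 142.8 kN.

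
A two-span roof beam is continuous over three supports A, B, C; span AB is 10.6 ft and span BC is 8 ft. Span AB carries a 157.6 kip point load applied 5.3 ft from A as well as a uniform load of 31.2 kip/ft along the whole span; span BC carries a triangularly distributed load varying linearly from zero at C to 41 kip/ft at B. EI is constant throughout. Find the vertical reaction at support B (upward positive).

R_B = 463.9 kip

Release continuity at B by inserting a hinge; the redundant is the internal moment M_B. The primary structure is two simply-supported spans AB and BC.
Rotations at B on the released spans (each span's end-slope, ×1/EI):
  span AB: point load 157.6 at a = 5.3: Pab(L + a)/(6LEI) = 1107/EI
  span AB: UDL 31.2: wL³/(24EI) = 1548/EI
  span BC: triangular load, peak 41: w₀L³/(45EI) = 466.5/EI
  relative rotation θ_0 = (2655 + 466.5)/EI = 3122/EI
A unit hogging moment at B produces rotation L₁/(3EI) + L₂/(3EI) = 6.2/EI.
Slope continuity at B: θ_0 = M_B·6.2/EI, so M_B = 3122/6.2 = 503.5 kip·ft (hogging).
Span AB, ΣM about A with M_B applied at B: R_B^{AB}·10.6 = 2588 + 503.5, so R_B^{AB} = 291.7 kip and R_A = 488.3 − 291.7 = 196.7 kip.
Span BC, ΣM about C: R_B^{BC}·8 = 874.7 + 503.5, so R_B^{BC} = 172.3 kip and R_C = 164 − 172.3 = -8.268 kip.
R_B = 291.7 + 172.3 = 463.9 kip.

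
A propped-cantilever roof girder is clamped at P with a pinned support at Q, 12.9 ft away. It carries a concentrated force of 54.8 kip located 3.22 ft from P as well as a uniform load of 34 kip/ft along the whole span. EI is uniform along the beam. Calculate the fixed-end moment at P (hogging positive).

M_P = 823.1 kip·ft

Choose R_Q as the redundant. The primary structure is the cantilever fixed at P.
Downward deflection at the released point Q due to the loads:
  point load 54.8 at a = 3.22: Pa²(3L − a)/(6EI) = 3360/EI
  UDL 34: wL⁴/(8EI) = 117692/EI
  δ_0 = 121052/EI
Tip deflection under a unit load at Q: L³/(3EI) = 715.6/EI.
The prop prevents deflection at Q: R_Q = δ_0/δ_{QQ} = 121052/715.6 = 169.2 kip.
Moment equilibrium about P: M_P = Σ(load moments about P) − R_Q·L = 3005 − 169.2×12.9 = 823.1 kip·ft.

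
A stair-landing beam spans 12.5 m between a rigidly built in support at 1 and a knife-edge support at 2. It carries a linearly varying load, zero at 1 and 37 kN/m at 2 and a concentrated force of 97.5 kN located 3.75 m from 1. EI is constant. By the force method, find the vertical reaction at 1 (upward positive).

R_1 = 189.7 kN

Remove the prop at 2; the released (primary) structure is a cantilever built in at 1.
Primary-structure tip deflection at 2 by superposition:
  triangular load, peak 37 at the free end: 11w₀L⁴/(120EI) = 82804/EI
  point load 97.5 at a = 3.75: Pa²(3L − a)/(6EI) = 7712/EI
  δ_0 = 90517/EI
Flexibility coefficient — unit upward force at 2: δ_{22} = L³/(3EI) = 651/EI.
The prop prevents deflection at 2: R_2 = δ_0/δ_{22} = 90517/651 = 139 kN.
Vertical equilibrium: R_1 = ΣP − R_2 = 328.8 − 139 = 189.7 kN.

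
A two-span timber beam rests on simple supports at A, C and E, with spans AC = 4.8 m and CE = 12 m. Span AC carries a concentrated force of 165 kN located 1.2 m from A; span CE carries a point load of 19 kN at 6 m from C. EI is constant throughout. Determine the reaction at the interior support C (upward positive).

Take M_C as the redundant. Released structure: two simple spans AC and CE with a hinge at C.
Rotations at C on the released spans (each span's end-slope, ×1/EI):
  span AC: point load 165 at a = 1.2: Pab(L + a)/(6LEI) = 148.5/EI
  span CE: point load 19 at a = 6: Pab(L + b)/(6LEI) = 171/EI
  relative rotation θ_0 = (148.5 + 171)/EI = 319.5/EI
A unit hogging moment at C produces rotation L₁/(3EI) + L₂/(3EI) = 5.6/EI.
Compatibility: M_C·(L₁+L₂)/(3EI) = θ_0, giving M_C = 57.05 kN·m (hogging).
Span AC, ΣM about A with M_C applied at C: R_C^{AC}·4.8 = 198 + 57.05, so R_C^{AC} = 53.14 kN and R_A = 165 − 53.14 = 111.9 kN.
Span CE, ΣM about E: R_C^{CE}·12 = 114 + 57.05, so R_C^{CE} = 14.25 kN and R_E = 19 − 14.25 = 4.746 kN.
R_C = 53.14 + 14.25 = 67.39 kN.

R_C = 67.39 kN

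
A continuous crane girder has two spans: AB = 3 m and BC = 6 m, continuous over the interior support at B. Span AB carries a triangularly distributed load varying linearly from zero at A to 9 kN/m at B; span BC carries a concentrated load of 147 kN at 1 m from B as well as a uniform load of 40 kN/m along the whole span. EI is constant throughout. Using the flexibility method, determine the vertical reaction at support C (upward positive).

R_C = 111.7 kN

Take M_B as the redundant. Released structure: two simple spans AB and BC with a hinge at B.
Rotations at B on the released spans (each span's end-slope, ×1/EI):
  span AB: triangular load, peak 9: w₀L³/(45EI) = 5.4/EI
  span BC: point load 147 at a = 1: Pab(L + b)/(6LEI) = 224.6/EI
  span BC: UDL 40: wL³/(24EI) = 360/EI
  relative rotation θ_0 = (5.4 + 584.6)/EI = 590/EI
A unit hogging moment at B produces rotation L₁/(3EI) + L₂/(3EI) = 3/EI.
Compatibility: M_B·(L₁+L₂)/(3EI) = θ_0, giving M_B = 196.7 kN·m (hogging).
Span BC, ΣM about C: R_B^{BC}·6 = 1455 + 196.7, so R_B^{BC} = 275.3 kN and R_C = 387 − 275.3 = 111.7 kN.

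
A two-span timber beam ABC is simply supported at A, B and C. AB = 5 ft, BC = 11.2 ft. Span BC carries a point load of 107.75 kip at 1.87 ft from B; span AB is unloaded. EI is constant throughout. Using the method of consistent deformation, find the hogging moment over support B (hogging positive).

Release continuity at B by inserting a hinge; the redundant is the internal moment M_B. The primary structure is two simply-supported spans AB and BC.
End slopes at the hinge B, treating each span as simply supported:
  span BC: point load 107.75 at a = 1.87: Pab(L + b)/(6LEI) = 574.3/EI
  relative rotation θ_0 = (0 + 574.3)/EI = 574.3/EI
A unit hogging moment at B produces rotation L₁/(3EI) + L₂/(3EI) = 5.4/EI.
Compatibility: M_B·(L₁+L₂)/(3EI) = θ_0, giving M_B = 106.4 kip·ft (hogging).

M_B = 106.4 kip·ft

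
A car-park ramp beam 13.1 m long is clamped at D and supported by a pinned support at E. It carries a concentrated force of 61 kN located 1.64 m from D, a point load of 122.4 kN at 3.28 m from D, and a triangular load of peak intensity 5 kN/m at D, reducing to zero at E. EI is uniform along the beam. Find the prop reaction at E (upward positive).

Remove the prop at E; the released (primary) structure is a cantilever built in at D.
Deflection at E on the released cantilever, summing each load's contribution:
  point load 61 at a = 1.64: Pa²(3L − a)/(6EI) = 1030/EI
  point load 122.4 at a = 3.28: Pa²(3L − a)/(6EI) = 7905/EI
  triangular load, peak 5 at the fixed end: w₀L⁴/(30EI) = 4908/EI
  δ_0 = 13843/EI
Tip deflection under a unit load at E: L³/(3EI) = 749.4/EI.
Compatibility at E: δ_0 − R_E·δ_{EE} = 0, so R_E = 13843/749.4 = 18.47 kN.

R_E = 18.47 kN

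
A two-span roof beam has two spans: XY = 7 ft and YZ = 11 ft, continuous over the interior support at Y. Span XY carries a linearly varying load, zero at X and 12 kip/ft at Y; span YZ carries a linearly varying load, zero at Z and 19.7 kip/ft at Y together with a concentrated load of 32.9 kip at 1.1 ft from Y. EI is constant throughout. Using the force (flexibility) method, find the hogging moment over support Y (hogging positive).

M_Y = 131.3 kip·ft

Insert a hinge at Y; M_Y is the redundant, and each span becomes simply supported.
Rotations at Y on the released spans (each span's end-slope, ×1/EI):
  span XY: triangular load, peak 12: w₀L³/(45EI) = 91.47/EI
  span YZ: triangular load, peak 19.7: w₀L³/(45EI) = 582.7/EI
  span YZ: point load 32.9 at a = 1.1: Pab(L + b)/(6LEI) = 113.5/EI
  relative rotation θ_0 = (91.47 + 696.1)/EI = 787.6/EI
A unit hogging moment at Y produces rotation L₁/(3EI) + L₂/(3EI) = 6/EI.
Slope continuity at Y: θ_0 = M_Y·6/EI, so M_Y = 787.6/6 = 131.3 kip·ft (hogging).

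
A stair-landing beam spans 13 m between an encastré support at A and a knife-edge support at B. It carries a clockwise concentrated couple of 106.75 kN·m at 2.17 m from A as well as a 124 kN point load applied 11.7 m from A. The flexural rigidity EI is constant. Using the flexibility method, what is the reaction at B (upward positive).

Remove the prop at B; the released (primary) structure is a cantilever built in at A.
Free-end deflection of the primary structure under the applied loading (downward +):
  clockwise couple 106.75 at a = 2.17: M₀a(2L − a)/(2EI) = 2760/EI
  point load 124 at a = 11.7: Pa²(3L − a)/(6EI) = 77233/EI
  δ_0 = 79993/EI
Flexibility coefficient — unit upward force at B: δ_{BB} = L³/(3EI) = 732.3/EI.
Compatibility at B: δ_0 − R_B·δ_{BB} = 0, so R_B = 79993/732.3 = 109.2 kN.

R_B = 109.2 kN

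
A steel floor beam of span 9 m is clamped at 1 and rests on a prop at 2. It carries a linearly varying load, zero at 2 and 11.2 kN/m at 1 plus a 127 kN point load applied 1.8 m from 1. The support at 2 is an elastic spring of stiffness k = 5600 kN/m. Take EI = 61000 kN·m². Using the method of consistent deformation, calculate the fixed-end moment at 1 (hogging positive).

M_1 = 231.7 kN·m

Release the roller at 2. Primary structure: cantilever fixed at 1.
Primary-structure tip deflection at 2 by superposition:
  triangular load, peak 11.2 at the fixed end: w₀L⁴/(30EI) = 2449/EI
  point load 127 at a = 1.8: Pa²(3L − a)/(6EI) = 1728/EI
  δ_0 = 4178/EI
Tip deflection under a unit load at 2: L³/(3EI) = 243/EI.
With EI = 61000 kN·m²: δ_0 = 0.068486 m and δ_{22} = 0.003984 m/kN.
Compatibility — the spring shortens by R_2/k under the reaction it provides: δ_0 − R_2·δ_{22} = R_2/k. With 1/k = 0.000179 m/kN, R_2 = δ_0 / (δ_{22} + 1/k) = 0.068486 / (0.003984 + 0.000179) = 16.45 kN.
Moment equilibrium about 1: M_1 = Σ(load moments about 1) − R_2·L = 379.8 − 16.45×9 = 231.7 kN·m.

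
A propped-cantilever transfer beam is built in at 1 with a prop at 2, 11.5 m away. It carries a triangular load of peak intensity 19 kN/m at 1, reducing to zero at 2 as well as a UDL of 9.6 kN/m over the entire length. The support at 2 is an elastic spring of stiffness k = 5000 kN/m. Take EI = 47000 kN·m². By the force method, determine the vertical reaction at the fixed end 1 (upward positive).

R_1 = 157.6 kN

Remove the prop at 2; the released (primary) structure is a cantilever built in at 1.
Free-end deflection of the primary structure under the applied loading (downward +):
  triangular load, peak 19 at the fixed end: w₀L⁴/(30EI) = 11077/EI
  UDL 9.6: wL⁴/(8EI) = 20988/EI
  δ_0 = 32065/EI
Flexibility coefficient — unit upward force at 2: δ_{22} = L³/(3EI) = 507/EI.
With EI = 47000 kN·m²: δ_0 = 0.68224 m and δ_{22} = 0.010786 m/kN.
Compatibility — the spring shortens by R_2/k under the reaction it provides: δ_0 − R_2·δ_{22} = R_2/k. With 1/k = 0.0002 m/kN, R_2 = δ_0 / (δ_{22} + 1/k) = 0.68224 / (0.010786 + 0.0002) = 62.1 kN.
Vertical equilibrium: R_1 = ΣP − R_2 = 219.7 − 62.1 = 157.6 kN.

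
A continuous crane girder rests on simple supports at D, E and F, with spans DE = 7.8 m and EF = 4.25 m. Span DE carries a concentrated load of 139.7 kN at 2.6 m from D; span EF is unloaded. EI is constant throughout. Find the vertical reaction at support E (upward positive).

R_E = 84.55 kN

Release continuity at E by inserting a hinge; the redundant is the internal moment M_E. The primary structure is two simply-supported spans DE and EF.
Discontinuity in slope at E on the released structure — sum the simple-span end rotations:
  span DE: point load 139.7 at a = 2.6: Pab(L + a)/(6LEI) = 419.7/EI
  relative rotation θ_0 = (419.7 + 0)/EI = 419.7/EI
A unit hogging moment at E produces rotation L₁/(3EI) + L₂/(3EI) = 4.017/EI.
Compatibility: M_E·(L₁+L₂)/(3EI) = θ_0, giving M_E = 104.5 kN·m (hogging).
Span DE, ΣM about D with M_E applied at E: R_E^{DE}·7.8 = 363.2 + 104.5, so R_E^{DE} = 59.96 kN and R_D = 139.7 − 59.96 = 79.74 kN.
Span EF, ΣM about F: R_E^{EF}·4.25 = 0 + 104.5, so R_E^{EF} = 24.59 kN and R_F = 0 − 24.59 = -24.59 kN.
R_E = 59.96 + 24.59 = 84.55 kN.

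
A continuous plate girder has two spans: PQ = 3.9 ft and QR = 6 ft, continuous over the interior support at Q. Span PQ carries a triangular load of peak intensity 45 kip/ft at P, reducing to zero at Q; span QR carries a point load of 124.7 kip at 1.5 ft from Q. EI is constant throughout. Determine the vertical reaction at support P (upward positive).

Insert a hinge at Q; M_Q is the redundant, and each span becomes simply supported.
Rotations at Q on the released spans (each span's end-slope, ×1/EI):
  span PQ: triangular load, peak 45: 7w₀L³/(360EI) = 51.9/EI
  span QR: point load 124.7 at a = 1.5: Pab(L + b)/(6LEI) = 245.5/EI
  relative rotation θ_0 = (51.9 + 245.5)/EI = 297.4/EI
A unit hogging moment at Q produces rotation L₁/(3EI) + L₂/(3EI) = 3.3/EI.
Slope continuity at Q: θ_0 = M_Q·3.3/EI, so M_Q = 297.4/3.3 = 90.12 kip·ft (hogging).
Span PQ, ΣM about P with M_Q applied at Q: R_Q^{PQ}·3.9 = 114.1 + 90.12, so R_Q^{PQ} = 52.36 kip and R_P = 87.75 − 52.36 = 35.39 kip.

R_P = 35.39 kip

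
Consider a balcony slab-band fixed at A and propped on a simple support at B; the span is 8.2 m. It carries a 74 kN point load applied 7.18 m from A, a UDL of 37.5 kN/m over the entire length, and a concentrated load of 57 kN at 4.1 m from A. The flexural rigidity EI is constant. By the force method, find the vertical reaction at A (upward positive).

Choose R_B as the redundant. The primary structure is the cantilever fixed at A.
Primary-structure tip deflection at B by superposition:
  point load 74 at a = 7.18: Pa²(3L − a)/(6EI) = 11076/EI
  UDL 37.5: wL⁴/(8EI) = 21193/EI
  point load 57 at a = 4.1: Pa²(3L − a)/(6EI) = 3274/EI
  δ_0 = 35543/EI
Tip deflection under a unit load at B: L³/(3EI) = 183.8/EI.
The prop prevents deflection at B: R_B = δ_0/δ_{BB} = 35543/183.8 = 193.4 kN.
Vertical equilibrium: R_A = ΣP − R_B = 438.5 − 193.4 = 245.1 kN.

R_A = 245.1 kN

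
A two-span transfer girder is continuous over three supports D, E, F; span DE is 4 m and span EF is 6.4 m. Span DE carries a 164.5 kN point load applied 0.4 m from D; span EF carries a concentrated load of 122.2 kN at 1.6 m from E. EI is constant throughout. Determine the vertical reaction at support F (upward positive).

R_F = 16.26 kN

Take M_E as the redundant. Released structure: two simple spans DE and EF with a hinge at E.
Rotations at E on the released spans (each span's end-slope, ×1/EI):
  span DE: point load 164.5 at a = 0.4: Pab(L + a)/(6LEI) = 43.43/EI
  span EF: point load 122.2 at a = 1.6: Pab(L + b)/(6LEI) = 273.7/EI
  relative rotation θ_0 = (43.43 + 273.7)/EI = 317.2/EI
A unit hogging moment at E produces rotation L₁/(3EI) + L₂/(3EI) = 3.467/EI.
Compatibility: M_E·(L₁+L₂)/(3EI) = θ_0, giving M_E = 91.49 kN·m (hogging).
Span EF, ΣM about F: R_E^{EF}·6.4 = 586.6 + 91.49, so R_E^{EF} = 105.9 kN and R_F = 122.2 − 105.9 = 16.26 kN.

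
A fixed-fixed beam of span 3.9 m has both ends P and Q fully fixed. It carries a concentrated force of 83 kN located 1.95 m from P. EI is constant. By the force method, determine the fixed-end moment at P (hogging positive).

M_P = 40.46 kN·m

Take the two fixed-end moments M_P, M_Q as redundants; the released structure is the simple span PQ.
On the primary (simply-supported) span, the end slopes from the loading are:
  at P: point load 83 at a = 1.95: Pab(L + b)/(6LEI) = 78.9/EI
  at Q: point load 83 at a = 1.95: Pab(L + a)/(6LEI) = 78.9/EI
  θ_P0 = 78.9/EI,  θ_Q0 = 78.9/EI
Flexibility coefficients: a unit moment at one end gives L/(3EI) there and L/(6EI) at the far end, so f₁₁ = f₂₂ = 1.3/EI and f₁₂ = f₂₁ = 0.65/EI.
Compatibility — zero rotation at each built-in end:
  1.3 M_P + 0.65 M_Q = 78.9
  0.65 M_P + 1.3 M_Q = 78.9
Solving the pair gives M_P = 40.46 kN·m and M_Q = 40.46 kN·m (hogging).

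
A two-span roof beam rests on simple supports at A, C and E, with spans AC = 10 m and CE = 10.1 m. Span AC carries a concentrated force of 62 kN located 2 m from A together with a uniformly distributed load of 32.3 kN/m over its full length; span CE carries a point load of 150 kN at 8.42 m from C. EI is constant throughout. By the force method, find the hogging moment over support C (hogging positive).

M_C = 292 kN·m

Take M_C as the redundant. Released structure: two simple spans AC and CE with a hinge at C.
Discontinuity in slope at C on the released structure — sum the simple-span end rotations:
  span AC: point load 62 at a = 2: Pab(L + a)/(6LEI) = 198.4/EI
  span AC: UDL 32.3: wL³/(24EI) = 1346/EI
  span CE: point load 150 at a = 8.42: Pab(L + b)/(6LEI) = 412.5/EI
  relative rotation θ_0 = (1544 + 412.5)/EI = 1957/EI
A unit hogging moment at C produces rotation L₁/(3EI) + L₂/(3EI) = 6.7/EI.
Slope continuity at C: θ_0 = M_C·6.7/EI, so M_C = 1957/6.7 = 292 kN·m (hogging).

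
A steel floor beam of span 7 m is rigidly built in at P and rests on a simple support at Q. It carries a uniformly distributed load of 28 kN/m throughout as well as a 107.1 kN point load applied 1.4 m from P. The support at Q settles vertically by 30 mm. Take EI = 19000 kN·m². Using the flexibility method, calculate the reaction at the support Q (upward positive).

Choose R_Q as the redundant. The primary structure is the cantilever fixed at P.
Downward deflection at the released point Q due to the loads:
  UDL 28: wL⁴/(8EI) = 8404/EI
  point load 107.1 at a = 1.4: Pa²(3L − a)/(6EI) = 685.7/EI
  δ_0 = 9089/EI
Tip deflection under a unit load at Q: L³/(3EI) = 114.3/EI.
With EI = 19000 kN·m²: δ_0 = 0.47838 m and δ_{QQ} = 0.006018 m/kN.
Compatibility — the beam at Q must follow the support down by 0.03 m: δ_0 − R_Q·δ_{QQ} = 0.03, so R_Q = (0.47838 − 0.03)/0.006018 = 74.51 kN.

R_Q = 74.51 kN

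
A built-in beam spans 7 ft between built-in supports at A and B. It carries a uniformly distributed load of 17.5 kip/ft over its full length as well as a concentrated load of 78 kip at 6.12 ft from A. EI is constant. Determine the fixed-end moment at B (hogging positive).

M_B = 123.9 kip·ft

Take the two fixed-end moments M_A, M_B as redundants; the released structure is the simple span AB.
Simple-span end rotations at A and B under the given loads:
  at A: UDL 17.5: wL³/(24EI) = 250.1/EI
  at B: UDL 17.5: wL³/(24EI) = 250.1/EI
  at A: point load 78 at a = 6.12: Pab(L + b)/(6LEI) = 78.81/EI
  at B: point load 78 at a = 6.12: Pab(L + a)/(6LEI) = 131.2/EI
  θ_A0 = 328.9/EI,  θ_B0 = 381.3/EI
Flexibility coefficients: a unit moment at one end gives L/(3EI) there and L/(6EI) at the far end, so f₁₁ = f₂₂ = 2.333/EI and f₁₂ = f₂₁ = 1.167/EI.
Compatibility — zero rotation at each built-in end:
  2.333 M_A + 1.167 M_B = 328.9
  1.167 M_A + 2.333 M_B = 381.3
Solving the pair gives M_A = 79 kip·ft and M_B = 123.9 kip·ft (hogging).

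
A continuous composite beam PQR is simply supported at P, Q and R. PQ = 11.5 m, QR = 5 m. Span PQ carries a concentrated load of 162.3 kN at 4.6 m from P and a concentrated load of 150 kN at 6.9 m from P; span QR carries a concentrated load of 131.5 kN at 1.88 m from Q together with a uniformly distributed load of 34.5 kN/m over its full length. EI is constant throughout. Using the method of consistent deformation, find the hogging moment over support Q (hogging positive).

Take M_Q as the redundant. Released structure: two simple spans PQ and QR with a hinge at Q.
Discontinuity in slope at Q on the released structure — sum the simple-span end rotations:
  span PQ: point load 162.3 at a = 4.6: Pab(L + a)/(6LEI) = 1202/EI
  span PQ: point load 150 at a = 6.9: Pab(L + a)/(6LEI) = 1270/EI
  span QR: point load 131.5 at a = 1.88: Pab(L + b)/(6LEI) = 208.8/EI
  span QR: UDL 34.5: wL³/(24EI) = 179.7/EI
  relative rotation θ_0 = (2472 + 388.5)/EI = 2860/EI
A unit hogging moment at Q produces rotation L₁/(3EI) + L₂/(3EI) = 5.5/EI.
Slope continuity at Q: θ_0 = M_Q·5.5/EI, so M_Q = 2860/5.5 = 520 kN·m (hogging).

M_Q = 520 kN·m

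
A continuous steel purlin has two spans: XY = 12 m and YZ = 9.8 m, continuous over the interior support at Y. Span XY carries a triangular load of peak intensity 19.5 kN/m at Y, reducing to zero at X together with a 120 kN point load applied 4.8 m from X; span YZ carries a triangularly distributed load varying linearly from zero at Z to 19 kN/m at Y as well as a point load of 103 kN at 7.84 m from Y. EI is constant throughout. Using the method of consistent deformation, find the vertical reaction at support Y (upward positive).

R_Y = 270.7 kN

Insert a hinge at Y; M_Y is the redundant, and each span becomes simply supported.
End slopes at the hinge Y, treating each span as simply supported:
  span XY: triangular load, peak 19.5: w₀L³/(45EI) = 748.8/EI
  span XY: point load 120 at a = 4.8: Pab(L + a)/(6LEI) = 967.7/EI
  span YZ: triangular load, peak 19: w₀L³/(45EI) = 397.4/EI
  span YZ: point load 103 at a = 7.84: Pab(L + b)/(6LEI) = 316.5/EI
  relative rotation θ_0 = (1716 + 713.9)/EI = 2430/EI
A unit hogging moment at Y produces rotation L₁/(3EI) + L₂/(3EI) = 7.267/EI.
Slope continuity at Y: θ_0 = M_Y·7.267/EI, so M_Y = 2430/7.267 = 334.5 kN·m (hogging).
Span XY, ΣM about X with M_Y applied at Y: R_Y^{XY}·12 = 1512 + 334.5, so R_Y^{XY} = 153.9 kN and R_X = 237 − 153.9 = 83.13 kN.
Span YZ, ΣM about Z: R_Y^{YZ}·9.8 = 810.1 + 334.5, so R_Y^{YZ} = 116.8 kN and R_Z = 196.1 − 116.8 = 79.3 kN.
R_Y = 153.9 + 116.8 = 270.7 kN.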